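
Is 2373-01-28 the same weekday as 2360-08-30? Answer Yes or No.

From Aug 30, 2360 to Jan 28, 2373 is 4534 days.
4534 mod 7 = 5, so they are different weekdays.
(Aug 30, 2360 is a Tuesday; Jan 28, 2373 is a Sunday.)

No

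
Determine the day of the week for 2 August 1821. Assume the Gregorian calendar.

Doomsday rule: the anchor day for the 1800s is Friday. For year 21: 21÷12 = 1 r 9, and 9÷4 = 2, so 1+9+2 = 12.
Friday + 12 ≡ Wednesday — that's 1821's doomsday.
In August the doomsday date is Aug 8.
Aug 2 is 6 days before Aug 8; 6 mod 7 = 6, so Wednesday − 6 = Thursday.

Thursday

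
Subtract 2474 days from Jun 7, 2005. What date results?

August 29, 1998

−365 (one year) → Jun 7, 2004 (2109 left).
−366 (one year; includes Feb 29, 2004) → Jun 7, 2003 (1743 left).
−365 (one year) → Jun 7, 2002 (1378 left).
−365 (one year) → Jun 7, 2001 (1013 left).
−365 (one year) → Jun 7, 2000 (648 left).
−366 (one year; includes Feb 29, 2000) → Jun 7, 1999 (282 left).
−7 → May 31, 1999 (end of May, 31 days; 275 left).
−31 → Apr 30, 1999 (end of Apr, 30 days; 244 left).
−30 → Mar 31, 1999 (end of Mar, 31 days; 214 left).
−31 → Feb 28, 1999 (end of Feb, 28 days; 183 left).
−28 → Jan 31, 1999 (end of Jan, 31 days; 155 left).
−31 → Dec 31, 1998 (end of Dec, 31 days; 124 left).
−31 → Nov 30, 1998 (end of Nov, 30 days; 93 left).
−30 → Oct 31, 1998 (end of Oct, 31 days; 63 left).
−31 → Sep 30, 1998 (end of Sep, 30 days; 32 left).
−30 → Aug 31, 1998 (end of Aug, 31 days; 2 left).
−2 → Aug 29, 1998.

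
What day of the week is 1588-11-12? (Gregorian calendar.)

Saturday

Doomsday rule: the anchor day for the 1500s is Wednesday. For year 88: 88÷12 = 7 r 4, and 4÷4 = 1, so 7+4+1 = 12.
Wednesday + 12 ≡ Monday — that's 1588's doomsday.
In November the doomsday date is Nov 7.
Nov 12 is 5 days after Nov 7; 5 mod 7 = 5, so Monday + 5 = Saturday.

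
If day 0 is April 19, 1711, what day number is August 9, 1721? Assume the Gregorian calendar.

Apr 19, 1711 → Apr 19, 1712: 366 days (Feb 29, 1712 is in that span).
Apr 19, 1712 → Apr 19, 1713: 365 days.
Apr 19, 1713 → Apr 19, 1714: 365 days.
Apr 19, 1714 → Apr 19, 1715: 365 days.
Apr 19, 1715 → Apr 19, 1716: 366 days (Feb 29, 1716 is in that span).
Apr 19, 1716 → Apr 19, 1717: 365 days.
Apr 19, 1717 → Apr 19, 1718: 365 days.
Apr 19, 1718 → Apr 19, 1719: 365 days.
Apr 19, 1719 → Apr 19, 1720: 366 days (Feb 29, 1720 is in that span).
Apr 19, 1720 → Apr 19, 1721: 365 days.
Apr 19, 1721 → May 19, 1721: 30 days (April has 30).
May 19, 1721 → Jun 19, 1721: 31 days (May has 31).
Jun 19, 1721 → Jul 19, 1721: 30 days (June has 30).
Jul 19, 1721 → Aug 9, 1721: 21 days.
Total: 3765 days.

3765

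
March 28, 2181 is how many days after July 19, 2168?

4635

Jul 19, 2168 → Jul 19, 2169: 365 days.
Jul 19, 2169 → Jul 19, 2170: 365 days.
Jul 19, 2170 → Jul 19, 2171: 365 days.
Jul 19, 2171 → Jul 19, 2172: 366 days (Feb 29, 2172 is in that span).
Jul 19, 2172 → Jul 19, 2173: 365 days.
Jul 19, 2173 → Jul 19, 2174: 365 days.
Jul 19, 2174 → Jul 19, 2175: 365 days.
Jul 19, 2175 → Jul 19, 2176: 366 days (Feb 29, 2176 is in that span).
Jul 19, 2176 → Jul 19, 2177: 365 days.
Jul 19, 2177 → Jul 19, 2178: 365 days.
Jul 19, 2178 → Jul 19, 2179: 365 days.
Jul 19, 2179 → Jul 19, 2180: 366 days (Feb 29, 2180 is in that span).
Jul 19, 2180 → Aug 19, 2180: 31 days (July has 31).
Aug 19, 2180 → Sep 19, 2180: 31 days (August has 31).
Sep 19, 2180 → Oct 19, 2180: 30 days (September has 30).
Oct 19, 2180 → Nov 19, 2180: 31 days (October has 31).
Nov 19, 2180 → Dec 19, 2180: 30 days (November has 30).
Dec 19, 2180 → Jan 19, 2181: 31 days (December has 31).
Jan 19, 2181 → Feb 19, 2181: 31 days (January has 31).
Feb 19, 2181 → Mar 19, 2181: 28 days (February has 28).
Mar 19, 2181 → Mar 28, 2181: 9 days.
Total: 4635 days.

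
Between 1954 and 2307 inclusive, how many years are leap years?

Multiples of 4 in [1954,2307]: 88.
Of those, multiples of 100: 4 (not leap unless ÷400).
Multiples of 400: 1.
Leap years = 88 − 4 + 1 = 85.

85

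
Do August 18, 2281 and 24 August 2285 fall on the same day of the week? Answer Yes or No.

No

From Aug 18, 2281 to Aug 24, 2285 is 1467 days.
1467 mod 7 = 4, so they are different weekdays.
(Aug 18, 2281 is a Thursday; Aug 24, 2285 is a Monday.)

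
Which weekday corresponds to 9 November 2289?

Saturday

Doomsday rule: the anchor day for the 2200s is Friday. For year 89: 89÷12 = 7 r 5, and 5÷4 = 1, so 7+5+1 = 13.
Friday + 13 ≡ Thursday — that's 2289's doomsday.
In November the doomsday date is Nov 7.
Nov 9 is 2 days after Nov 7; 2 mod 7 = 2, so Thursday + 2 = Saturday.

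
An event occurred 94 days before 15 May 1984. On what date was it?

February 11, 1984

−15 → Apr 30, 1984 (end of Apr, 30 days; 79 left).
−30 → Mar 31, 1984 (end of Mar, 31 days; 49 left).
−31 → Feb 29, 1984 (end of Feb, 29 days; 18 left).
−18 → Feb 11, 1984.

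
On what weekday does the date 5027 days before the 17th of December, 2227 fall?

First find the weekday of Dec 17, 2227. Doomsday rule: the anchor day for the 2200s is Friday. For year 27: 27÷12 = 2 r 3, and 3÷4 = 0, so 2+3+0 = 5.
Friday + 5 ≡ Wednesday — that's 2227's doomsday.
In December the doomsday date is Dec 12.
Dec 17 is 5 days after Dec 12; 5 mod 7 = 5, so Wednesday + 5 = Monday.
5027 mod 7 = 1, so 5027 days before a Monday is Monday − 1 = Sunday.

Sunday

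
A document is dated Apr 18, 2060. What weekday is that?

Doomsday rule: the anchor day for the 2000s is Tuesday. For year 60: 60÷12 = 5 r 0, and 0÷4 = 0, so 5+0+0 = 5.
Tuesday + 5 ≡ Sunday — that's 2060's doomsday.
In April the doomsday date is Apr 4.
Apr 18 is 14 days after Apr 4; 14 mod 7 = 0, so Sunday + 0 = Sunday.

Sunday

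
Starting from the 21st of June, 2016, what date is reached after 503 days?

+365 (one year) → Jun 21, 2017 (138 left).
Jun has 30 days: +10 → Jul 1, 2017 (128 left).
Jul has 31 days: +31 → Aug 1, 2017 (97 left).
Aug has 31 days: +31 → Sep 1, 2017 (66 left).
Sep has 30 days: +30 → Oct 1, 2017 (36 left).
Oct has 31 days: +31 → Nov 1, 2017 (5 left).
+5 → Nov 6, 2017.

November 6, 2017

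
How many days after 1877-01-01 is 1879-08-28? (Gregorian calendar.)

969

Jan 1, 1877 → Jan 1, 1878: 365 days.
Jan 1, 1878 → Jan 1, 1879: 365 days.
Jan 1, 1879 → Feb 1, 1879: 31 days (January has 31).
Feb 1, 1879 → Mar 1, 1879: 28 days (February has 28).
Mar 1, 1879 → Apr 1, 1879: 31 days (March has 31).
Apr 1, 1879 → May 1, 1879: 30 days (April has 30).
May 1, 1879 → Jun 1, 1879: 31 days (May has 31).
Jun 1, 1879 → Jul 1, 1879: 30 days (June has 30).
Jul 1, 1879 → Aug 1, 1879: 31 days (July has 31).
Aug 1, 1879 → Aug 28, 1879: 27 days.
Total: 969 days.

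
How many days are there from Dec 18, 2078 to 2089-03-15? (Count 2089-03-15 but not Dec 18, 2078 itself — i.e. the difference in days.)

3740

Dec 18, 2078 → Dec 18, 2079: 365 days.
Dec 18, 2079 → Dec 18, 2080: 366 days (Feb 29, 2080 is in that span).
Dec 18, 2080 → Dec 18, 2081: 365 days.
Dec 18, 2081 → Dec 18, 2082: 365 days.
Dec 18, 2082 → Dec 18, 2083: 365 days.
Dec 18, 2083 → Dec 18, 2084: 366 days (Feb 29, 2084 is in that span).
Dec 18, 2084 → Dec 18, 2085: 365 days.
Dec 18, 2085 → Dec 18, 2086: 365 days.
Dec 18, 2086 → Dec 18, 2087: 365 days.
Dec 18, 2087 → Dec 18, 2088: 366 days (Feb 29, 2088 is in that span).
Dec 18, 2088 → Jan 18, 2089: 31 days (December has 31).
Jan 18, 2089 → Feb 18, 2089: 31 days (January has 31).
Feb 18, 2089 → Mar 15, 2089: 25 days.
Total: 3740 days.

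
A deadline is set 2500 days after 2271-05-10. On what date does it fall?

+366 (one year; includes Feb 29, 2272) → May 10, 2272 (2134 left).
+365 (one year) → May 10, 2273 (1769 left).
+365 (one year) → May 10, 2274 (1404 left).
+365 (one year) → May 10, 2275 (1039 left).
+366 (one year; includes Feb 29, 2276) → May 10, 2276 (673 left).
+365 (one year) → May 10, 2277 (308 left).
May has 31 days: +22 → Jun 1, 2277 (286 left).
Jun has 30 days: +30 → Jul 1, 2277 (256 left).
Jul has 31 days: +31 → Aug 1, 2277 (225 left).
Aug has 31 days: +31 → Sep 1, 2277 (194 left).
Sep has 30 days: +30 → Oct 1, 2277 (164 left).
Oct has 31 days: +31 → Nov 1, 2277 (133 left).
Nov has 30 days: +30 → Dec 1, 2277 (103 left).
Dec has 31 days: +31 → Jan 1, 2278 (72 left).
Jan has 31 days: +31 → Feb 1, 2278 (41 left).
Feb has 28 days: +28 → Mar 1, 2278 (13 left).
+13 → Mar 14, 2278.

March 14, 2278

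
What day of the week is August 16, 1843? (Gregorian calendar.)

Wednesday

Doomsday rule: the anchor day for the 1800s is Friday. For year 43: 43÷12 = 3 r 7, and 7÷4 = 1, so 3+7+1 = 11.
Friday + 11 ≡ Tuesday — that's 1843's doomsday.
In August the doomsday date is Aug 8.
Aug 16 is 8 days after Aug 8; 8 mod 7 = 1, so Tuesday + 1 = Wednesday.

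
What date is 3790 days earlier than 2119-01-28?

September 12, 2108

−365 (one year) → Jan 28, 2118 (3425 left).
−365 (one year) → Jan 28, 2117 (3060 left).
−366 (one year; includes Feb 29, 2116) → Jan 28, 2116 (2694 left).
−365 (one year) → Jan 28, 2115 (2329 left).
−365 (one year) → Jan 28, 2114 (1964 left).
−365 (one year) → Jan 28, 2113 (1599 left).
−366 (one year; includes Feb 29, 2112) → Jan 28, 2112 (1233 left).
−365 (one year) → Jan 28, 2111 (868 left).
−365 (one year) → Jan 28, 2110 (503 left).
−365 (one year) → Jan 28, 2109 (138 left).
−28 → Dec 31, 2108 (end of Dec, 31 days; 110 left).
−31 → Nov 30, 2108 (end of Nov, 30 days; 79 left).
−30 → Oct 31, 2108 (end of Oct, 31 days; 49 left).
−31 → Sep 30, 2108 (end of Sep, 30 days; 18 left).
−18 → Sep 12, 2108.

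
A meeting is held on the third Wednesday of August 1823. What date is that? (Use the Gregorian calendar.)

August 1, 1823 is a Friday.
The first Wednesday is therefore August 6 (5 days later).
The third Wednesday is 6 + 2×7 = August 20.

August 20, 1823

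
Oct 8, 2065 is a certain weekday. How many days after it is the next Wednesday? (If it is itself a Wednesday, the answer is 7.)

Oct 8, 2065 is a Thursday.
From Thursday to the next Wednesday is 6 days.

6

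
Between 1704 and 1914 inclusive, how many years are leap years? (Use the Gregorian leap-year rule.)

51

Multiples of 4 in [1704,1914]: 53.
Of those, multiples of 100: 2 (not leap unless ÷400).
Multiples of 400: 0.
Leap years = 53 − 2 + 0 = 51.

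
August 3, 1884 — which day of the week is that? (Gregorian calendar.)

Sunday

Doomsday rule: the anchor day for the 1800s is Friday. For year 84: 84÷12 = 7 r 0, and 0÷4 = 0, so 7+0+0 = 7.
Friday + 7 ≡ Friday — that's 1884's doomsday.
In August the doomsday date is Aug 8.
Aug 3 is 5 days before Aug 8; 5 mod 7 = 5, so Friday − 5 = Sunday.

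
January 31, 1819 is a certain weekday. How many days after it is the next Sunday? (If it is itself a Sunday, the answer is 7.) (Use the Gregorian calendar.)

Jan 31, 1819 is a Sunday.
From Sunday to the next Sunday is 7 days.

7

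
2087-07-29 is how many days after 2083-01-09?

Jan 9, 2083 → Jan 9, 2084: 365 days.
Jan 9, 2084 → Jan 9, 2085: 366 days (Feb 29, 2084 is in that span).
Jan 9, 2085 → Jan 9, 2086: 365 days.
Jan 9, 2086 → Jan 9, 2087: 365 days.
Jan 9, 2087 → Feb 9, 2087: 31 days (January has 31).
Feb 9, 2087 → Mar 9, 2087: 28 days (February has 28).
Mar 9, 2087 → Apr 9, 2087: 31 days (March has 31).
Apr 9, 2087 → May 9, 2087: 30 days (April has 30).
May 9, 2087 → Jun 9, 2087: 31 days (May has 31).
Jun 9, 2087 → Jul 9, 2087: 30 days (June has 30).
Jul 9, 2087 → Jul 29, 2087: 20 days.
Total: 1662 days.

1662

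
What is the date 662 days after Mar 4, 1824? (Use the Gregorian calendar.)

December 26, 1825

+365 (one year) → Mar 4, 1825 (297 left).
Mar has 31 days: +28 → Apr 1, 1825 (269 left).
Apr has 30 days: +30 → May 1, 1825 (239 left).
May has 31 days: +31 → Jun 1, 1825 (208 left).
Jun has 30 days: +30 → Jul 1, 1825 (178 left).
Jul has 31 days: +31 → Aug 1, 1825 (147 left).
Aug has 31 days: +31 → Sep 1, 1825 (116 left).
Sep has 30 days: +30 → Oct 1, 1825 (86 left).
Oct has 31 days: +31 → Nov 1, 1825 (55 left).
Nov has 30 days: +30 → Dec 1, 1825 (25 left).
+25 → Dec 26, 1825.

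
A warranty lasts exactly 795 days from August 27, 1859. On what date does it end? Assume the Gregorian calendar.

+366 (one year; includes Feb 29, 1860) → Aug 27, 1860 (429 left).
+365 (one year) → Aug 27, 1861 (64 left).
Aug has 31 days: +5 → Sep 1, 1861 (59 left).
Sep has 30 days: +30 → Oct 1, 1861 (29 left).
+29 → Oct 30, 1861.

October 30, 1861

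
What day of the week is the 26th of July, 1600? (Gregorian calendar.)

Doomsday rule: the anchor day for the 1600s is Tuesday. For year 00: 0÷12 = 0 r 0, and 0÷4 = 0, so 0+0+0 = 0.
Tuesday + 0 ≡ Tuesday — that's 1600's doomsday.
In July the doomsday date is Jul 11.
Jul 26 is 15 days after Jul 11; 15 mod 7 = 1, so Tuesday + 1 = Wednesday.

Wednesday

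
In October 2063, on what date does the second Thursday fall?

October 1, 2063 is a Monday.
The first Thursday is therefore October 4 (3 days later).
The second Thursday is 4 + 1×7 = October 11.

October 11, 2063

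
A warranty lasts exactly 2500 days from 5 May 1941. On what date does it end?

March 9, 1948

+365 (one year) → May 5, 1942 (2135 left).
+365 (one year) → May 5, 1943 (1770 left).
+366 (one year; includes Feb 29, 1944) → May 5, 1944 (1404 left).
+365 (one year) → May 5, 1945 (1039 left).
+365 (one year) → May 5, 1946 (674 left).
+365 (one year) → May 5, 1947 (309 left).
May has 31 days: +27 → Jun 1, 1947 (282 left).
Jun has 30 days: +30 → Jul 1, 1947 (252 left).
Jul has 31 days: +31 → Aug 1, 1947 (221 left).
Aug has 31 days: +31 → Sep 1, 1947 (190 left).
Sep has 30 days: +30 → Oct 1, 1947 (160 left).
Oct has 31 days: +31 → Nov 1, 1947 (129 left).
Nov has 30 days: +30 → Dec 1, 1947 (99 left).
Dec has 31 days: +31 → Jan 1, 1948 (68 left).
Jan has 31 days: +31 → Feb 1, 1948 (37 left).
Feb has 29 days: +29 → Mar 1, 1948 (8 left).
+8 → Mar 9, 1948.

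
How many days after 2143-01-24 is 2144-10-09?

Jan 24, 2143 → Jan 24, 2144: 365 days.
Jan 24, 2144 → Feb 24, 2144: 31 days (January has 31).
Feb 24, 2144 → Mar 24, 2144: 29 days (February has 29).
Mar 24, 2144 → Apr 24, 2144: 31 days (March has 31).
Apr 24, 2144 → May 24, 2144: 30 days (April has 30).
May 24, 2144 → Jun 24, 2144: 31 days (May has 31).
Jun 24, 2144 → Jul 24, 2144: 30 days (June has 30).
Jul 24, 2144 → Aug 24, 2144: 31 days (July has 31).
Aug 24, 2144 → Sep 24, 2144: 31 days (August has 31).
Sep 24, 2144 → Oct 9, 2144: 15 days.
Total: 624 days.

624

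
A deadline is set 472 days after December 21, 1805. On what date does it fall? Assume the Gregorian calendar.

April 7, 1807

+365 (one year) → Dec 21, 1806 (107 left).
Dec has 31 days: +11 → Jan 1, 1807 (96 left).
Jan has 31 days: +31 → Feb 1, 1807 (65 left).
Feb has 28 days: +28 → Mar 1, 1807 (37 left).
Mar has 31 days: +31 → Apr 1, 1807 (6 left).
+6 → Apr 7, 1807.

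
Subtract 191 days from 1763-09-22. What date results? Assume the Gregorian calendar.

−22 → Aug 31, 1763 (end of Aug, 31 days; 169 left).
−31 → Jul 31, 1763 (end of Jul, 31 days; 138 left).
−31 → Jun 30, 1763 (end of Jun, 30 days; 107 left).
−30 → May 31, 1763 (end of May, 31 days; 77 left).
−31 → Apr 30, 1763 (end of Apr, 30 days; 46 left).
−30 → Mar 31, 1763 (end of Mar, 31 days; 16 left).
−16 → Mar 15, 1763.

March 15, 1763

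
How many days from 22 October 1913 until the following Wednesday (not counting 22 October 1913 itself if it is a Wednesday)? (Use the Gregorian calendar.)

Oct 22, 1913 is a Wednesday.
From Wednesday to the next Wednesday is 7 days.

7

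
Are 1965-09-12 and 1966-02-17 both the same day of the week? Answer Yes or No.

No

From Sep 12, 1965 to Feb 17, 1966 is 158 days.
158 mod 7 = 4, so they are different weekdays.
(Sep 12, 1965 is a Sunday; Feb 17, 1966 is a Thursday.)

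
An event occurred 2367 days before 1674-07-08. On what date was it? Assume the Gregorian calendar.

January 14, 1668

−365 (one year) → Jul 8, 1673 (2002 left).
−365 (one year) → Jul 8, 1672 (1637 left).
−366 (one year; includes Feb 29, 1672) → Jul 8, 1671 (1271 left).
−365 (one year) → Jul 8, 1670 (906 left).
−365 (one year) → Jul 8, 1669 (541 left).
−365 (one year) → Jul 8, 1668 (176 left).
−8 → Jun 30, 1668 (end of Jun, 30 days; 168 left).
−30 → May 31, 1668 (end of May, 31 days; 138 left).
−31 → Apr 30, 1668 (end of Apr, 30 days; 107 left).
−30 → Mar 31, 1668 (end of Mar, 31 days; 77 left).
−31 → Feb 29, 1668 (end of Feb, 29 days; 46 left).
−29 → Jan 31, 1668 (end of Jan, 31 days; 17 left).
−17 → Jan 14, 1668.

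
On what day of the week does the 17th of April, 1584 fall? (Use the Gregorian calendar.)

Doomsday rule: the anchor day for the 1500s is Wednesday. For year 84: 84÷12 = 7 r 0, and 0÷4 = 0, so 7+0+0 = 7.
Wednesday + 7 ≡ Wednesday — that's 1584's doomsday.
In April the doomsday date is Apr 4.
Apr 17 is 13 days after Apr 4; 13 mod 7 = 6, so Wednesday + 6 = Tuesday.

Tuesday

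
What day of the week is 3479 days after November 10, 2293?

Nov 10, 2293 is a Friday.
3479 mod 7 = 0, so 3479 days after a Friday is Friday + 0 = Friday.

Friday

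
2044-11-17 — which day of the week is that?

January 1, 2044 is a Friday.
Jan 1, 2044 → Feb 1, 2044: 31 days (January has 31).
Feb 1, 2044 → Mar 1, 2044: 29 days (February has 29).
Mar 1, 2044 → Apr 1, 2044: 31 days (March has 31).
Apr 1, 2044 → May 1, 2044: 30 days (April has 30).
May 1, 2044 → Jun 1, 2044: 31 days (May has 31).
Jun 1, 2044 → Jul 1, 2044: 30 days (June has 30).
Jul 1, 2044 → Aug 1, 2044: 31 days (July has 31).
Aug 1, 2044 → Sep 1, 2044: 31 days (August has 31).
Sep 1, 2044 → Oct 1, 2044: 30 days (September has 30).
Oct 1, 2044 → Nov 1, 2044: 31 days (October has 31).
Nov 1, 2044 → Nov 17, 2044: 16 days.
Total: 321 days.
321 mod 7 = 6, so Friday + 6 = Thursday.

Thursday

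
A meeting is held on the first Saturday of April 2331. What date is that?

April 4, 2331

April 1, 2331 is a Wednesday.
The first Saturday is therefore April 4 (3 days later).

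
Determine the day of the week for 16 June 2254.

Friday

Doomsday rule: the anchor day for the 2200s is Friday. For year 54: 54÷12 = 4 r 6, and 6÷4 = 1, so 4+6+1 = 11.
Friday + 11 ≡ Tuesday — that's 2254's doomsday.
In June the doomsday date is Jun 6.
Jun 16 is 10 days after Jun 6; 10 mod 7 = 3, so Tuesday + 3 = Friday.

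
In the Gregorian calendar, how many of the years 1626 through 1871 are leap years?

Multiples of 4 in [1626,1871]: 61.
Of those, multiples of 100: 2 (not leap unless ÷400).
Multiples of 400: 0.
Leap years = 61 − 2 + 0 = 59.

59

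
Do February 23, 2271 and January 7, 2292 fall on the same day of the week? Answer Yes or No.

Yes

From Feb 23, 2271 to Jan 7, 2292 is 7623 days.
7623 mod 7 = 0, so they are the same weekday.
(Feb 23, 2271 is a Thursday; Jan 7, 2292 is a Thursday.)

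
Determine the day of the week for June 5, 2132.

Thursday

Doomsday rule: the anchor day for the 2100s is Sunday. For year 32: 32÷12 = 2 r 8, and 8÷4 = 2, so 2+8+2 = 12.
Sunday + 12 ≡ Friday — that's 2132's doomsday.
In June the doomsday date is Jun 6.
Jun 5 is 1 day before Jun 6; 1 mod 7 = 1, so Friday − 1 = Thursday.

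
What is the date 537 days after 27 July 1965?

+365 (one year) → Jul 27, 1966 (172 left).
Jul has 31 days: +5 → Aug 1, 1966 (167 left).
Aug has 31 days: +31 → Sep 1, 1966 (136 left).
Sep has 30 days: +30 → Oct 1, 1966 (106 left).
Oct has 31 days: +31 → Nov 1, 1966 (75 left).
Nov has 30 days: +30 → Dec 1, 1966 (45 left).
Dec has 31 days: +31 → Jan 1, 1967 (14 left).
+14 → Jan 15, 1967.

January 15, 1967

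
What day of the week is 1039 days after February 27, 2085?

Feb 27, 2085 is a Tuesday.
1039 mod 7 = 3, so 1039 days after a Tuesday is Tuesday + 3 = Friday.

Friday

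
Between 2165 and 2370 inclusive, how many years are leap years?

Multiples of 4 in [2165,2370]: 51.
Of those, multiples of 100: 2 (not leap unless ÷400).
Multiples of 400: 0.
Leap years = 51 − 2 + 0 = 49.

49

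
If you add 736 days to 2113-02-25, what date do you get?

+365 (one year) → Feb 25, 2114 (371 left).
Feb has 28 days: +4 → Mar 1, 2114 (367 left).
Mar has 31 days: +31 → Apr 1, 2114 (336 left).
Apr has 30 days: +30 → May 1, 2114 (306 left).
May has 31 days: +31 → Jun 1, 2114 (275 left).
Jun has 30 days: +30 → Jul 1, 2114 (245 left).
Jul has 31 days: +31 → Aug 1, 2114 (214 left).
Aug has 31 days: +31 → Sep 1, 2114 (183 left).
Sep has 30 days: +30 → Oct 1, 2114 (153 left).
Oct has 31 days: +31 → Nov 1, 2114 (122 left).
Nov has 30 days: +30 → Dec 1, 2114 (92 left).
Dec has 31 days: +31 → Jan 1, 2115 (61 left).
Jan has 31 days: +31 → Feb 1, 2115 (30 left).
Feb has 28 days: +28 → Mar 1, 2115 (2 left).
+2 → Mar 3, 2115.

March 3, 2115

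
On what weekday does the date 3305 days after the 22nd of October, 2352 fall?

Thursday

Oct 22, 2352 is a Wednesday.
3305 mod 7 = 1, so 3305 days after a Wednesday is Wednesday + 1 = Thursday.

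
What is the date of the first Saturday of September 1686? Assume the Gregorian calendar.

September 1, 1686 is a Sunday.
The first Saturday is therefore September 7 (6 days later).

September 7, 1686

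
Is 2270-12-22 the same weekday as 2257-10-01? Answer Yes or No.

Yes

From Oct 1, 2257 to Dec 22, 2270 is 4830 days.
4830 mod 7 = 0, so they are the same weekday.
(Oct 1, 2257 is a Thursday; Dec 22, 2270 is a Thursday.)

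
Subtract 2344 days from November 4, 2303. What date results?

June 3, 2297

−365 (one year) → Nov 4, 2302 (1979 left).
−365 (one year) → Nov 4, 2301 (1614 left).
−365 (one year) → Nov 4, 2300 (1249 left).
−365 (one year) → Nov 4, 2299 (884 left).
−365 (one year) → Nov 4, 2298 (519 left).
−365 (one year) → Nov 4, 2297 (154 left).
−4 → Oct 31, 2297 (end of Oct, 31 days; 150 left).
−31 → Sep 30, 2297 (end of Sep, 30 days; 119 left).
−30 → Aug 31, 2297 (end of Aug, 31 days; 89 left).
−31 → Jul 31, 2297 (end of Jul, 31 days; 58 left).
−31 → Jun 30, 2297 (end of Jun, 30 days; 27 left).
−27 → Jun 3, 2297.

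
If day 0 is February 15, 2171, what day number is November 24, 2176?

2109

Feb 15, 2171 → Feb 15, 2172: 365 days.
Feb 15, 2172 → Feb 15, 2173: 366 days (Feb 29, 2172 is in that span).
Feb 15, 2173 → Feb 15, 2174: 365 days.
Feb 15, 2174 → Feb 15, 2175: 365 days.
Feb 15, 2175 → Feb 15, 2176: 365 days.
Feb 15, 2176 → Mar 15, 2176: 29 days (February has 29).
Mar 15, 2176 → Apr 15, 2176: 31 days (March has 31).
Apr 15, 2176 → May 15, 2176: 30 days (April has 30).
May 15, 2176 → Jun 15, 2176: 31 days (May has 31).
Jun 15, 2176 → Jul 15, 2176: 30 days (June has 30).
Jul 15, 2176 → Aug 15, 2176: 31 days (July has 31).
Aug 15, 2176 → Sep 15, 2176: 31 days (August has 31).
Sep 15, 2176 → Oct 15, 2176: 30 days (September has 30).
Oct 15, 2176 → Nov 15, 2176: 31 days (October has 31).
Nov 15, 2176 → Nov 24, 2176: 9 days.
Total: 2109 days.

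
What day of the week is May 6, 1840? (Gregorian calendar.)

Doomsday rule: the anchor day for the 1800s is Friday. For year 40: 40÷12 = 3 r 4, and 4÷4 = 1, so 3+4+1 = 8.
Friday + 8 ≡ Saturday — that's 1840's doomsday.
In May the doomsday date is May 9.
May 6 is 3 days before May 9; 3 mod 7 = 3, so Saturday − 3 = Wednesday.

Wednesday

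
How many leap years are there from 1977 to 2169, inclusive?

47

Multiples of 4 in [1977,2169]: 48.
Of those, multiples of 100: 2 (not leap unless ÷400).
Multiples of 400: 1.
Leap years = 48 − 2 + 1 = 47.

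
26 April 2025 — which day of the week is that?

Doomsday rule: the anchor day for the 2000s is Tuesday. For year 25: 25÷12 = 2 r 1, and 1÷4 = 0, so 2+1+0 = 3.
Tuesday + 3 ≡ Friday — that's 2025's doomsday.
In April the doomsday date is Apr 4.
Apr 26 is 22 days after Apr 4; 22 mod 7 = 1, so Friday + 1 = Saturday.

Saturday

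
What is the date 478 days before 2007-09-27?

−365 (one year) → Sep 27, 2006 (113 left).
−27 → Aug 31, 2006 (end of Aug, 31 days; 86 left).
−31 → Jul 31, 2006 (end of Jul, 31 days; 55 left).
−31 → Jun 30, 2006 (end of Jun, 30 days; 24 left).
−24 → Jun 6, 2006.

June 6, 2006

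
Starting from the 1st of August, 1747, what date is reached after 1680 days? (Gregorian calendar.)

+366 (one year; includes Feb 29, 1748) → Aug 1, 1748 (1314 left).
+365 (one year) → Aug 1, 1749 (949 left).
+365 (one year) → Aug 1, 1750 (584 left).
+365 (one year) → Aug 1, 1751 (219 left).
Aug has 31 days: +31 → Sep 1, 1751 (188 left).
Sep has 30 days: +30 → Oct 1, 1751 (158 left).
Oct has 31 days: +31 → Nov 1, 1751 (127 left).
Nov has 30 days: +30 → Dec 1, 1751 (97 left).
Dec has 31 days: +31 → Jan 1, 1752 (66 left).
Jan has 31 days: +31 → Feb 1, 1752 (35 left).
Feb has 29 days: +29 → Mar 1, 1752 (6 left).
+6 → Mar 7, 1752.

March 7, 1752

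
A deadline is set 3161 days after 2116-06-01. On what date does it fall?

+365 (one year) → Jun 1, 2117 (2796 left).
+365 (one year) → Jun 1, 2118 (2431 left).
+365 (one year) → Jun 1, 2119 (2066 left).
+366 (one year; includes Feb 29, 2120) → Jun 1, 2120 (1700 left).
+365 (one year) → Jun 1, 2121 (1335 left).
+365 (one year) → Jun 1, 2122 (970 left).
+365 (one year) → Jun 1, 2123 (605 left).
+366 (one year; includes Feb 29, 2124) → Jun 1, 2124 (239 left).
Jun has 30 days: +30 → Jul 1, 2124 (209 left).
Jul has 31 days: +31 → Aug 1, 2124 (178 left).
Aug has 31 days: +31 → Sep 1, 2124 (147 left).
Sep has 30 days: +30 → Oct 1, 2124 (117 left).
Oct has 31 days: +31 → Nov 1, 2124 (86 left).
Nov has 30 days: +30 → Dec 1, 2124 (56 left).
Dec has 31 days: +31 → Jan 1, 2125 (25 left).
+25 → Jan 26, 2125.

January 26, 2125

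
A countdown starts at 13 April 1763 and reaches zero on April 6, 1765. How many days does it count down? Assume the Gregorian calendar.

724

Apr 13, 1763 → Apr 13, 1764: 366 days (Feb 29, 1764 is in that span).
Apr 13, 1764 → May 13, 1764: 30 days (April has 30).
May 13, 1764 → Jun 13, 1764: 31 days (May has 31).
Jun 13, 1764 → Jul 13, 1764: 30 days (June has 30).
Jul 13, 1764 → Aug 13, 1764: 31 days (July has 31).
Aug 13, 1764 → Sep 13, 1764: 31 days (August has 31).
Sep 13, 1764 → Oct 13, 1764: 30 days (September has 30).
Oct 13, 1764 → Nov 13, 1764: 31 days (October has 31).
Nov 13, 1764 → Dec 13, 1764: 30 days (November has 30).
Dec 13, 1764 → Jan 13, 1765: 31 days (December has 31).
Jan 13, 1765 → Feb 13, 1765: 31 days (January has 31).
Feb 13, 1765 → Mar 13, 1765: 28 days (February has 28).
Mar 13, 1765 → Apr 6, 1765: 24 days.
Total: 724 days.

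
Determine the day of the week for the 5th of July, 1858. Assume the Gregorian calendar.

Doomsday rule: the anchor day for the 1800s is Friday. For year 58: 58÷12 = 4 r 10, and 10÷4 = 2, so 4+10+2 = 16.
Friday + 16 ≡ Sunday — that's 1858's doomsday.
In July the doomsday date is Jul 11.
Jul 5 is 6 days before Jul 11; 6 mod 7 = 6, so Sunday − 6 = Monday.

Monday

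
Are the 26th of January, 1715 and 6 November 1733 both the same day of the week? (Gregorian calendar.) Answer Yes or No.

No

From Jan 26, 1715 to Nov 6, 1733 is 6859 days.
6859 mod 7 = 6, so they are different weekdays.
(Jan 26, 1715 is a Saturday; Nov 6, 1733 is a Friday.)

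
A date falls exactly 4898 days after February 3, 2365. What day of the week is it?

Monday

First find the weekday of Feb 3, 2365. Doomsday rule: the anchor day for the 2300s is Wednesday. For year 65: 65÷12 = 5 r 5, and 5÷4 = 1, so 5+5+1 = 11.
Wednesday + 11 ≡ Sunday — that's 2365's doomsday.
In February the doomsday date is Feb 28 (2365 is not a leap year).
Feb 3 is 25 days before Feb 28; 25 mod 7 = 4, so Sunday − 4 = Wednesday.
4898 mod 7 = 5, so 4898 days after a Wednesday is Wednesday + 5 = Monday.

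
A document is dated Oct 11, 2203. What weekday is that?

Doomsday rule: the anchor day for the 2200s is Friday. For year 03: 3÷12 = 0 r 3, and 3÷4 = 0, so 0+3+0 = 3.
Friday + 3 ≡ Monday — that's 2203's doomsday.
In October the doomsday date is Oct 10.
Oct 11 is 1 day after Oct 10; 1 mod 7 = 1, so Monday + 1 = Tuesday.

Tuesday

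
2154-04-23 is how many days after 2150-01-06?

Jan 6, 2150 → Jan 6, 2151: 365 days.
Jan 6, 2151 → Jan 6, 2152: 365 days.
Jan 6, 2152 → Jan 6, 2153: 366 days (Feb 29, 2152 is in that span).
Jan 6, 2153 → Jan 6, 2154: 365 days.
Jan 6, 2154 → Feb 6, 2154: 31 days (January has 31).
Feb 6, 2154 → Mar 6, 2154: 28 days (February has 28).
Mar 6, 2154 → Apr 6, 2154: 31 days (March has 31).
Apr 6, 2154 → Apr 23, 2154: 17 days.
Total: 1568 days.

1568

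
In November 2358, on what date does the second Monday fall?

November 10, 2358

November 1, 2358 is a Saturday.
The first Monday is therefore November 3 (2 days later).
The second Monday is 3 + 1×7 = November 10.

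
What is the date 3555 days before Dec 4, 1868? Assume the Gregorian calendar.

−366 (one year; includes Feb 29, 1868) → Dec 4, 1867 (3189 left).
−365 (one year) → Dec 4, 1866 (2824 left).
−365 (one year) → Dec 4, 1865 (2459 left).
−365 (one year) → Dec 4, 1864 (2094 left).
−366 (one year; includes Feb 29, 1864) → Dec 4, 1863 (1728 left).
−365 (one year) → Dec 4, 1862 (1363 left).
−365 (one year) → Dec 4, 1861 (998 left).
−365 (one year) → Dec 4, 1860 (633 left).
−366 (one year; includes Feb 29, 1860) → Dec 4, 1859 (267 left).
−4 → Nov 30, 1859 (end of Nov, 30 days; 263 left).
−30 → Oct 31, 1859 (end of Oct, 31 days; 233 left).
−31 → Sep 30, 1859 (end of Sep, 30 days; 202 left).
−30 → Aug 31, 1859 (end of Aug, 31 days; 172 left).
−31 → Jul 31, 1859 (end of Jul, 31 days; 141 left).
−31 → Jun 30, 1859 (end of Jun, 30 days; 110 left).
−30 → May 31, 1859 (end of May, 31 days; 80 left).
−31 → Apr 30, 1859 (end of Apr, 30 days; 49 left).
−30 → Mar 31, 1859 (end of Mar, 31 days; 19 left).
−19 → Mar 12, 1859.

March 12, 1859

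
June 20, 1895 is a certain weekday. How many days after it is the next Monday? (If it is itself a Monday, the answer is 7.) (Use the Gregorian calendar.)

4

Jun 20, 1895 is a Thursday.
From Thursday to the next Monday is 4 days.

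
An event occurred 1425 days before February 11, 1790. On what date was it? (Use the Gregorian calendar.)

−365 (one year) → Feb 11, 1789 (1060 left).
−366 (one year; includes Feb 29, 1788) → Feb 11, 1788 (694 left).
−365 (one year) → Feb 11, 1787 (329 left).
−11 → Jan 31, 1787 (end of Jan, 31 days; 318 left).
−31 → Dec 31, 1786 (end of Dec, 31 days; 287 left).
−31 → Nov 30, 1786 (end of Nov, 30 days; 256 left).
−30 → Oct 31, 1786 (end of Oct, 31 days; 226 left).
−31 → Sep 30, 1786 (end of Sep, 30 days; 195 left).
−30 → Aug 31, 1786 (end of Aug, 31 days; 165 left).
−31 → Jul 31, 1786 (end of Jul, 31 days; 134 left).
−31 → Jun 30, 1786 (end of Jun, 30 days; 103 left).
−30 → May 31, 1786 (end of May, 31 days; 73 left).
−31 → Apr 30, 1786 (end of Apr, 30 days; 42 left).
−30 → Mar 31, 1786 (end of Mar, 31 days; 12 left).
−12 → Mar 19, 1786.

March 19, 1786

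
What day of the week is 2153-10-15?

Doomsday rule: the anchor day for the 2100s is Sunday. For year 53: 53÷12 = 4 r 5, and 5÷4 = 1, so 4+5+1 = 10.
Sunday + 10 ≡ Wednesday — that's 2153's doomsday.
In October the doomsday date is Oct 10.
Oct 15 is 5 days after Oct 10; 5 mod 7 = 5, so Wednesday + 5 = Monday.

Monday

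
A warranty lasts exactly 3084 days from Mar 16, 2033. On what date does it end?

+365 (one year) → Mar 16, 2034 (2719 left).
+365 (one year) → Mar 16, 2035 (2354 left).
+366 (one year; includes Feb 29, 2036) → Mar 16, 2036 (1988 left).
+365 (one year) → Mar 16, 2037 (1623 left).
+365 (one year) → Mar 16, 2038 (1258 left).
+365 (one year) → Mar 16, 2039 (893 left).
+366 (one year; includes Feb 29, 2040) → Mar 16, 2040 (527 left).
+365 (one year) → Mar 16, 2041 (162 left).
Mar has 31 days: +16 → Apr 1, 2041 (146 left).
Apr has 30 days: +30 → May 1, 2041 (116 left).
May has 31 days: +31 → Jun 1, 2041 (85 left).
Jun has 30 days: +30 → Jul 1, 2041 (55 left).
Jul has 31 days: +31 → Aug 1, 2041 (24 left).
+24 → Aug 25, 2041.

August 25, 2041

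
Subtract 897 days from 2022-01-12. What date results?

−365 (one year) → Jan 12, 2021 (532 left).
−366 (one year; includes Feb 29, 2020) → Jan 12, 2020 (166 left).
−12 → Dec 31, 2019 (end of Dec, 31 days; 154 left).
−31 → Nov 30, 2019 (end of Nov, 30 days; 123 left).
−30 → Oct 31, 2019 (end of Oct, 31 days; 93 left).
−31 → Sep 30, 2019 (end of Sep, 30 days; 62 left).
−30 → Aug 31, 2019 (end of Aug, 31 days; 32 left).
−31 → Jul 31, 2019 (end of Jul, 31 days; 1 left).
−1 → Jul 30, 2019.

July 30, 2019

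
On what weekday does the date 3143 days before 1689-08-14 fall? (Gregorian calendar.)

Aug 14, 1689 is a Sunday.
3143 mod 7 = 0, so 3143 days before a Sunday is Sunday − 0 = Sunday.

Sunday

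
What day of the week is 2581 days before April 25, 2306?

Friday

First find the weekday of Apr 25, 2306. Doomsday rule: the anchor day for the 2300s is Wednesday. For year 06: 6÷12 = 0 r 6, and 6÷4 = 1, so 0+6+1 = 7.
Wednesday + 7 ≡ Wednesday — that's 2306's doomsday.
In April the doomsday date is Apr 4.
Apr 25 is 21 days after Apr 4; 21 mod 7 = 0, so Wednesday + 0 = Wednesday.
2581 mod 7 = 5, so 2581 days before a Wednesday is Wednesday − 5 = Friday.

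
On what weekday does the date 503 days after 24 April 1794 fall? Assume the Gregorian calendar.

First find the weekday of Apr 24, 1794. Doomsday rule: the anchor day for the 1700s is Sunday. For year 94: 94÷12 = 7 r 10, and 10÷4 = 2, so 7+10+2 = 19.
Sunday + 19 ≡ Friday — that's 1794's doomsday.
In April the doomsday date is Apr 4.
Apr 24 is 20 days after Apr 4; 20 mod 7 = 6, so Friday + 6 = Thursday.
503 mod 7 = 6, so 503 days after a Thursday is Thursday + 6 = Wednesday.

Wednesday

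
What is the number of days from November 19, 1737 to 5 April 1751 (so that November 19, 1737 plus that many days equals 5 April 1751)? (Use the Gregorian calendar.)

Nov 19, 1737 → Nov 19, 1738: 365 days.
Nov 19, 1738 → Nov 19, 1739: 365 days.
Nov 19, 1739 → Nov 19, 1740: 366 days (Feb 29, 1740 is in that span).
Nov 19, 1740 → Nov 19, 1741: 365 days.
Nov 19, 1741 → Nov 19, 1742: 365 days.
Nov 19, 1742 → Nov 19, 1743: 365 days.
Nov 19, 1743 → Nov 19, 1744: 366 days (Feb 29, 1744 is in that span).
Nov 19, 1744 → Nov 19, 1745: 365 days.
Nov 19, 1745 → Nov 19, 1746: 365 days.
Nov 19, 1746 → Nov 19, 1747: 365 days.
Nov 19, 1747 → Nov 19, 1748: 366 days (Feb 29, 1748 is in that span).
Nov 19, 1748 → Nov 19, 1749: 365 days.
Nov 19, 1749 → Nov 19, 1750: 365 days.
Nov 19, 1750 → Dec 19, 1750: 30 days (November has 30).
Dec 19, 1750 → Jan 19, 1751: 31 days (December has 31).
Jan 19, 1751 → Feb 19, 1751: 31 days (January has 31).
Feb 19, 1751 → Mar 19, 1751: 28 days (February has 28).
Mar 19, 1751 → Apr 5, 1751: 17 days.
Total: 4885 days.

4885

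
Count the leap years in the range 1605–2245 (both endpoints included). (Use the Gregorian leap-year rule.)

155

Multiples of 4 in [1605,2245]: 160.
Of those, multiples of 100: 6 (not leap unless ÷400).
Multiples of 400: 1.
Leap years = 160 − 6 + 1 = 155.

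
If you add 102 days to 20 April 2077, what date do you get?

July 31, 2077

Apr has 30 days: +11 → May 1, 2077 (91 left).
May has 31 days: +31 → Jun 1, 2077 (60 left).
Jun has 30 days: +30 → Jul 1, 2077 (30 left).
+30 → Jul 31, 2077.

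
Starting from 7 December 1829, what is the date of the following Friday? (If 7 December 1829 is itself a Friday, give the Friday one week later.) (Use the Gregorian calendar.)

December 11, 1829

Dec 7, 1829 is a Monday.
From Monday to the next Friday is 4 days.
Dec 7, 1829 + 4 = Dec 11, 1829.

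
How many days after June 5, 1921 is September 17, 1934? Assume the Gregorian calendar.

4852

Jun 5, 1921 → Jun 5, 1922: 365 days.
Jun 5, 1922 → Jun 5, 1923: 365 days.
Jun 5, 1923 → Jun 5, 1924: 366 days (Feb 29, 1924 is in that span).
Jun 5, 1924 → Jun 5, 1925: 365 days.
Jun 5, 1925 → Jun 5, 1926: 365 days.
Jun 5, 1926 → Jun 5, 1927: 365 days.
Jun 5, 1927 → Jun 5, 1928: 366 days (Feb 29, 1928 is in that span).
Jun 5, 1928 → Jun 5, 1929: 365 days.
Jun 5, 1929 → Jun 5, 1930: 365 days.
Jun 5, 1930 → Jun 5, 1931: 365 days.
Jun 5, 1931 → Jun 5, 1932: 366 days (Feb 29, 1932 is in that span).
Jun 5, 1932 → Jun 5, 1933: 365 days.
Jun 5, 1933 → Jun 5, 1934: 365 days.
Jun 5, 1934 → Jul 5, 1934: 30 days (June has 30).
Jul 5, 1934 → Aug 5, 1934: 31 days (July has 31).
Aug 5, 1934 → Sep 5, 1934: 31 days (August has 31).
Sep 5, 1934 → Sep 17, 1934: 12 days.
Total: 4852 days.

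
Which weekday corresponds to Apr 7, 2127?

Doomsday rule: the anchor day for the 2100s is Sunday. For year 27: 27÷12 = 2 r 3, and 3÷4 = 0, so 2+3+0 = 5.
Sunday + 5 ≡ Friday — that's 2127's doomsday.
In April the doomsday date is Apr 4.
Apr 7 is 3 days after Apr 4; 3 mod 7 = 3, so Friday + 3 = Monday.

Monday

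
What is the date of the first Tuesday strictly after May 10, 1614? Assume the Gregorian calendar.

May 10, 1614 is a Saturday.
From Saturday to the next Tuesday is 3 days.
May 10, 1614 + 3 = May 13, 1614.

May 13, 1614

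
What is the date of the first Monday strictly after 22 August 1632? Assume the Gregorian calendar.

Aug 22, 1632 is a Sunday.
From Sunday to the next Monday is 1 day.
Aug 22, 1632 + 1 = Aug 23, 1632.

August 23, 1632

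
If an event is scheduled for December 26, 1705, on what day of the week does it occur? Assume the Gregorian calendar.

Doomsday rule: the anchor day for the 1700s is Sunday. For year 05: 5÷12 = 0 r 5, and 5÷4 = 1, so 0+5+1 = 6.
Sunday + 6 ≡ Saturday — that's 1705's doomsday.
In December the doomsday date is Dec 12.
Dec 26 is 14 days after Dec 12; 14 mod 7 = 0, so Saturday + 0 = Saturday.

Saturday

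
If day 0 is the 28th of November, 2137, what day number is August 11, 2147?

3543

Nov 28, 2137 → Nov 28, 2138: 365 days.
Nov 28, 2138 → Nov 28, 2139: 365 days.
Nov 28, 2139 → Nov 28, 2140: 366 days (Feb 29, 2140 is in that span).
Nov 28, 2140 → Nov 28, 2141: 365 days.
Nov 28, 2141 → Nov 28, 2142: 365 days.
Nov 28, 2142 → Nov 28, 2143: 365 days.
Nov 28, 2143 → Nov 28, 2144: 366 days (Feb 29, 2144 is in that span).
Nov 28, 2144 → Nov 28, 2145: 365 days.
Nov 28, 2145 → Nov 28, 2146: 365 days.
Nov 28, 2146 → Dec 28, 2146: 30 days (November has 30).
Dec 28, 2146 → Jan 28, 2147: 31 days (December has 31).
Jan 28, 2147 → Feb 28, 2147: 31 days (January has 31).
Feb 28, 2147 → Mar 28, 2147: 28 days (February has 28).
Mar 28, 2147 → Apr 28, 2147: 31 days (March has 31).
Apr 28, 2147 → May 28, 2147: 30 days (April has 30).
May 28, 2147 → Jun 28, 2147: 31 days (May has 31).
Jun 28, 2147 → Jul 28, 2147: 30 days (June has 30).
Jul 28, 2147 → Aug 11, 2147: 14 days.
Total: 3543 days.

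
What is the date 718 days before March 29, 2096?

April 11, 2094

−366 (one year; includes Feb 29, 2096) → Mar 29, 2095 (352 left).
−29 → Feb 28, 2095 (end of Feb, 28 days; 323 left).
−28 → Jan 31, 2095 (end of Jan, 31 days; 295 left).
−31 → Dec 31, 2094 (end of Dec, 31 days; 264 left).
−31 → Nov 30, 2094 (end of Nov, 30 days; 233 left).
−30 → Oct 31, 2094 (end of Oct, 31 days; 203 left).
−31 → Sep 30, 2094 (end of Sep, 30 days; 172 left).
−30 → Aug 31, 2094 (end of Aug, 31 days; 142 left).
−31 → Jul 31, 2094 (end of Jul, 31 days; 111 left).
−31 → Jun 30, 2094 (end of Jun, 30 days; 80 left).
−30 → May 31, 2094 (end of May, 31 days; 50 left).
−31 → Apr 30, 2094 (end of Apr, 30 days; 19 left).
−19 → Apr 11, 2094.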